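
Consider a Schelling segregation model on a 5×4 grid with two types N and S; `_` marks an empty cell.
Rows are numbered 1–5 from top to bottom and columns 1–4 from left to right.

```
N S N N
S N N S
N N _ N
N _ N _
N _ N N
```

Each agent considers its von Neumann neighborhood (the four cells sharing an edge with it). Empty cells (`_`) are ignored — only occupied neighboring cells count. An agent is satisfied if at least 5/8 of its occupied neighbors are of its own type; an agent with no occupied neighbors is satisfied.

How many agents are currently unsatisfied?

7

Row 1: (1,1)N 0/2 not · (1,2)S 0/3 not · (1,3)N 2/3 satisfied · (1,4)N 1/2 not
Row 2: (2,1)S 0/3 not · (2,2)N 2/4 not · (2,3)N 2/3 satisfied · (2,4)S 0/3 not
Row 3: (3,1)N 2/3 satisfied · (3,2)N 2/2 satisfied · (3,4)N 0/1 not
Row 4: (4,1)N 2/2 satisfied · (4,3)N 1/1 satisfied
Row 5: (5,1)N 1/1 satisfied · (5,3)N 2/2 satisfied · (5,4)N 1/1 satisfied
Unsatisfied: (1,1), (1,2), (1,4), (2,1), (2,2), (2,4), (3,4) — 7 in total.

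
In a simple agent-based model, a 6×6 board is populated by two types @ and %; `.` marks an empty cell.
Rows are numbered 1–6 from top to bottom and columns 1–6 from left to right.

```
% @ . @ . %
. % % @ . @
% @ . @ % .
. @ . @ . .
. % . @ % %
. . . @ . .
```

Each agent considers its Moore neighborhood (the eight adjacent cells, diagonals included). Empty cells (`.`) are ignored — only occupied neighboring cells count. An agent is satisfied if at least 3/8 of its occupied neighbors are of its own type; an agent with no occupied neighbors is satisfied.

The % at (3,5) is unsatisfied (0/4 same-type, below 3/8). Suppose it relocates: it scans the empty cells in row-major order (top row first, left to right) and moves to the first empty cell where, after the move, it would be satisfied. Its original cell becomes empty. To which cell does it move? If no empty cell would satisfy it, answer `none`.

(1,3)

Vacating (3,5). Empty cells in order:
  (1,3): 2/5 same-type → satisfied — stop here.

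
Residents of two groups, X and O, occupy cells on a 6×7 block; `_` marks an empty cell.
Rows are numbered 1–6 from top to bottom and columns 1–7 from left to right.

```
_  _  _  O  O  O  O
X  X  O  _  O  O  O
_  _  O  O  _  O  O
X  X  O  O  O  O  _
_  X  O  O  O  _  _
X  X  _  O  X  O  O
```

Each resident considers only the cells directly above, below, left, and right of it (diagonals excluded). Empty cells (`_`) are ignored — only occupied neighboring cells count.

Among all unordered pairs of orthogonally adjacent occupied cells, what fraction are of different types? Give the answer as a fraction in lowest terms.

6/37

Scan each occupied cell's neighbors to the right and below so each pair is counted once.
From row 1: 0 unlike of 6 pairs (running 0/6).
From row 2: 1 unlike of 7 pairs (running 1/13).
From row 3: 0 unlike of 5 pairs (running 1/18).
From row 4: 1 unlike of 9 pairs (running 2/27).
From row 5: 2 unlike of 6 pairs (running 4/33).
From row 6: 2 unlike of 4 pairs (running 6/37).
Total adjacent occupied pairs: 37; unlike-type pairs: 6.
6/37 is already in lowest terms.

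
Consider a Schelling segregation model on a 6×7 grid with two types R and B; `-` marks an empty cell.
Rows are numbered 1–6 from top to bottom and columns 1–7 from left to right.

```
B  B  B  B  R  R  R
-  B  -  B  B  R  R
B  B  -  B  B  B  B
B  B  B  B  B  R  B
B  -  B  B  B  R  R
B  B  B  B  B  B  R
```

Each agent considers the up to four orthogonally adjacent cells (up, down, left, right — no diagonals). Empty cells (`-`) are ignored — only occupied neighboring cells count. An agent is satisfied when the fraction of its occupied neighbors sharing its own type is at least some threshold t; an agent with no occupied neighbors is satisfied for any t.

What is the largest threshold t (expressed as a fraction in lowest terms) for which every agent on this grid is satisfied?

1/4

Row 1: (1,1)B 1/1 · (1,2)B 3/3 · (1,3)B 2/2 · (1,4)B 2/3 · (1,5)R 1/3 · (1,6)R 3/3 · (1,7)R 2/2
Row 2: (2,2)B 2/2 · (2,4)B 3/3 · (2,5)B 2/4 · (2,6)R 2/4 · (2,7)R 2/3
Row 3: (3,1)B 2/2 · (3,2)B 3/3 · (3,4)B 3/3 · (3,5)B 4/4 · (3,6)B 2/4 · (3,7)B 2/3
Row 4: (4,1)B 3/3 · (4,2)B 3/3 · (4,3)B 3/3 · (4,4)B 4/4 · (4,5)B 3/4 · (4,6)R 1/4 · (4,7)B 1/3
Row 5: (5,1)B 2/2 · (5,3)B 3/3 · (5,4)B 4/4 · (5,5)B 3/4 · (5,6)R 2/4 · (5,7)R 2/3
Row 6: (6,1)B 2/2 · (6,2)B 2/2 · (6,3)B 3/3 · (6,4)B 3/3 · (6,5)B 3/3 · (6,6)B 1/3 · (6,7)R 1/2
The smallest same-type fraction is 1/4 at (4,6), which reduces to 1/4. Any threshold above that leaves this agent unsatisfied.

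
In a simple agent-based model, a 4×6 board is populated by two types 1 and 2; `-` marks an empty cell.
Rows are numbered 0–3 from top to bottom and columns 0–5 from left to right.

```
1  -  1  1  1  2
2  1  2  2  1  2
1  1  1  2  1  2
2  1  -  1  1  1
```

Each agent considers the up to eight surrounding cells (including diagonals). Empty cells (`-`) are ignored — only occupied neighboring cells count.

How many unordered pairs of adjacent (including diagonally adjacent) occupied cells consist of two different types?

Scan each occupied cell's neighbors to the right and below (and the two forward diagonals) so each pair is counted once.
From row 0: 9 unlike of 16 pairs (running 9/16).
From row 1: 13 unlike of 21 pairs (running 22/37).
From row 2: 9 unlike of 18 pairs (running 31/55).
From row 3: 1 unlike of 3 pairs (running 32/58).
Total adjacent occupied pairs: 58; unlike-type pairs: 32.

32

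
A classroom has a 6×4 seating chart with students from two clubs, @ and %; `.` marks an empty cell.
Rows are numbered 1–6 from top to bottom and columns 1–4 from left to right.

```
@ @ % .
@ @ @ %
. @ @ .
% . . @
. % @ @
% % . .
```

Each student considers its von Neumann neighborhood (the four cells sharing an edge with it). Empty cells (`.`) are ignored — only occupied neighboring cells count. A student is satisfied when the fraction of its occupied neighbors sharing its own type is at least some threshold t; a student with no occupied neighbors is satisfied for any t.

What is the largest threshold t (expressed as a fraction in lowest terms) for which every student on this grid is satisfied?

0/1

Row 1: (1,1)@ 2/2 · (1,2)@ 2/3 · (1,3)% 0/2
Row 2: (2,1)@ 2/2 · (2,2)@ 4/4 · (2,3)@ 2/4 · (2,4)% 0/1
Row 3: (3,2)@ 2/2 · (3,3)@ 2/2
Row 4: (4,1)% — no occupied neighbors · (4,4)@ 1/1
Row 5: (5,2)% 1/2 · (5,3)@ 1/2 · (5,4)@ 2/2
Row 6: (6,1)% 1/1 · (6,2)% 2/2
The smallest same-type fraction is 0/2 at (1,3), which reduces to 0/1. Any threshold above that leaves this student unsatisfied.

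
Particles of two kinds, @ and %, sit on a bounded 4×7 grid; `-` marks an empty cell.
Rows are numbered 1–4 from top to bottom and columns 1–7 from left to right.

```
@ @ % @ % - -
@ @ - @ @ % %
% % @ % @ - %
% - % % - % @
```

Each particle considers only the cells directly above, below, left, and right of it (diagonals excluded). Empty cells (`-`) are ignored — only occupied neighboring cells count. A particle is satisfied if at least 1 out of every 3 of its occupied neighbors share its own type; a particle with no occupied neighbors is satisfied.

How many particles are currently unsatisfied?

6

(1,1)@ 2/2 ok
(1,2)@ 2/3 ok
(1,3)% 0/2 unhappy
(1,4)@ 1/3 ok
(1,5)% 0/2 unhappy
(2,1)@ 2/3 ok
(2,2)@ 2/3 ok
(2,4)@ 2/3 ok
(2,5)@ 2/4 ok
(2,6)% 1/2 ok
(2,7)% 2/2 ok
(3,1)% 2/3 ok
(3,2)% 1/3 ok
(3,3)@ 0/3 unhappy
(3,4)% 1/4 unhappy
(3,5)@ 1/2 ok
(3,7)% 1/2 ok
(4,1)% 1/1 ok
(4,3)% 1/2 ok
(4,4)% 2/2 ok
(4,6)% 0/1 unhappy
(4,7)@ 0/2 unhappy
Unsatisfied: (1,3), (1,5), (3,3), (3,4), (4,6), (4,7) — 6 in total.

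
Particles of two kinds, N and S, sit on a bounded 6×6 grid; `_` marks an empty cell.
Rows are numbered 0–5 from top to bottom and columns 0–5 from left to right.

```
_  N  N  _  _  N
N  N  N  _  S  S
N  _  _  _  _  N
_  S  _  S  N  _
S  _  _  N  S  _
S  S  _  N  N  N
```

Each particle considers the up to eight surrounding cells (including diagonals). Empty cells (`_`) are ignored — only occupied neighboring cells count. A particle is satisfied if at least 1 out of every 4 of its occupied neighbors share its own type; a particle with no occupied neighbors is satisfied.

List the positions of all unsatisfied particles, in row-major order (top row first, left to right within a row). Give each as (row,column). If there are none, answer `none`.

(0,5), (4,4)

Row 0: (0,1)N 4/4 satisfied · (0,2)N 3/3 satisfied · (0,5)N 0/2 not
Row 1: (1,0)N 3/3 satisfied · (1,1)N 5/5 satisfied · (1,2)N 3/3 satisfied · (1,4)S 1/3 satisfied · (1,5)S 1/3 satisfied
Row 2: (2,0)N 2/3 satisfied · (2,5)N 1/3 satisfied
Row 3: (3,1)S 1/2 satisfied · (3,3)S 1/3 satisfied · (3,4)N 2/4 satisfied
Row 4: (4,0)S 3/3 satisfied · (4,3)N 3/5 satisfied · (4,4)S 1/6 not
Row 5: (5,0)S 2/2 satisfied · (5,1)S 2/2 satisfied · (5,3)N 2/3 satisfied · (5,4)N 3/4 satisfied · (5,5)N 1/2 satisfied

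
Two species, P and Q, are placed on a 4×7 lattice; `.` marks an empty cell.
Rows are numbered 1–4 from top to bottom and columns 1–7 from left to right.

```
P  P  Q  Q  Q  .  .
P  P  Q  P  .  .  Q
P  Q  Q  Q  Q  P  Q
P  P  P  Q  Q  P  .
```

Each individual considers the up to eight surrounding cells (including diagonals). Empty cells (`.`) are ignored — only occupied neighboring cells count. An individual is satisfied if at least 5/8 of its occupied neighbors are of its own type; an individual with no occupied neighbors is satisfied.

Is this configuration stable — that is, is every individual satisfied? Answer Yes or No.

No

Row 1: (1,1)P 3/3 ok · (1,2)P 3/5 unhappy · (1,3)Q 2/5 unhappy · (1,4)Q 3/4 ok · (1,5)Q 1/2 unhappy
Row 2: (2,1)P 4/5 ok · (2,2)P 4/8 unhappy · (2,3)Q 5/8 ok · (2,4)P 0/7 unhappy · (2,7)Q 1/2 unhappy
Row 3: (3,1)P 4/5 ok · (3,2)Q 2/8 unhappy · (3,3)Q 4/8 unhappy · (3,4)Q 5/7 ok · (3,5)Q 3/6 unhappy · (3,6)P 1/5 unhappy · (3,7)Q 1/3 unhappy
Row 4: (4,1)P 2/3 ok · (4,2)P 3/5 unhappy · (4,3)P 1/5 unhappy · (4,4)Q 4/5 ok · (4,5)Q 3/5 unhappy · (4,6)P 1/4 unhappy
For instance (1,2) has only 3/5 same-type neighbors, below 5/8.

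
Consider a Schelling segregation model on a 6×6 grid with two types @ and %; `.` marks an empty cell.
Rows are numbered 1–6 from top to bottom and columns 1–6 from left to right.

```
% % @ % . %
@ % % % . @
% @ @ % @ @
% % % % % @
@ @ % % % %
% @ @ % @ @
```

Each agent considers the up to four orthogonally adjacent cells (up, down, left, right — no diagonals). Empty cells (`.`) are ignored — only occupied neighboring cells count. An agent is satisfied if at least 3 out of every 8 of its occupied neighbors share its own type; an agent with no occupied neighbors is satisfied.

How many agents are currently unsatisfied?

14

(1,1)% 1/2 ✓
(1,2)% 2/3 ✓
(1,3)@ 0/3 ✗
(1,4)% 1/2 ✓
(1,6)% 0/1 ✗
(2,1)@ 0/3 ✗
(2,2)% 2/4 ✓
(2,3)% 2/4 ✓
(2,4)% 3/3 ✓
(2,6)@ 1/2 ✓
(3,1)% 1/3 ✗
(3,2)@ 1/4 ✗
(3,3)@ 1/4 ✗
(3,4)% 2/4 ✓
(3,5)@ 1/3 ✗
(3,6)@ 3/3 ✓
(4,1)% 2/3 ✓
(4,2)% 2/4 ✓
(4,3)% 3/4 ✓
(4,4)% 4/4 ✓
(4,5)% 2/4 ✓
(4,6)@ 1/3 ✗
(5,1)@ 1/3 ✗
(5,2)@ 2/4 ✓
(5,3)% 2/4 ✓
(5,4)% 4/4 ✓
(5,5)% 3/4 ✓
(5,6)% 1/3 ✗
(6,1)% 0/2 ✗
(6,2)@ 2/3 ✓
(6,3)@ 1/3 ✗
(6,4)% 1/3 ✗
(6,5)@ 1/3 ✗
(6,6)@ 1/2 ✓
Unsatisfied: (1,3), (1,6), (2,1), (3,1), (3,2), (3,3), (3,5), (4,6), (5,1), (5,6), (6,1), (6,3), (6,4), (6,5) — 14 in total.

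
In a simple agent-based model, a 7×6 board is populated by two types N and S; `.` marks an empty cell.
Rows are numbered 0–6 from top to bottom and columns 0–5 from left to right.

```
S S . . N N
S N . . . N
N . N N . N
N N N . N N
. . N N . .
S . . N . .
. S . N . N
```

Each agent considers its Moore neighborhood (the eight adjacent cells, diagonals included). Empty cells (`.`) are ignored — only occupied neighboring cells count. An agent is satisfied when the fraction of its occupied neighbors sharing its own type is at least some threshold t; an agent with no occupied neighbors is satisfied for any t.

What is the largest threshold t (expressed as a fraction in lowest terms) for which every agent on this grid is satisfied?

2/5

Row 0: (0,0)S 2/3 · (0,1)S 2/3 · (0,4)N 2/2 · (0,5)N 2/2
Row 1: (1,0)S 2/4 · (1,1)N 2/5 · (1,5)N 3/3
Row 2: (2,0)N 3/4 · (2,2)N 4/4 · (2,3)N 3/3 · (2,5)N 3/3
Row 3: (3,0)N 2/2 · (3,1)N 5/5 · (3,2)N 5/5 · (3,4)N 4/4 · (3,5)N 2/2
Row 4: (4,2)N 4/4 · (4,3)N 4/4
Row 5: (5,0)S 1/1 · (5,3)N 3/3
Row 6: (6,1)S 1/1 · (6,3)N 1/1 · (6,5)N — no occupied neighbors
The smallest same-type fraction is 2/5 at (1,1), which reduces to 2/5. Any threshold above that leaves this agent unsatisfied.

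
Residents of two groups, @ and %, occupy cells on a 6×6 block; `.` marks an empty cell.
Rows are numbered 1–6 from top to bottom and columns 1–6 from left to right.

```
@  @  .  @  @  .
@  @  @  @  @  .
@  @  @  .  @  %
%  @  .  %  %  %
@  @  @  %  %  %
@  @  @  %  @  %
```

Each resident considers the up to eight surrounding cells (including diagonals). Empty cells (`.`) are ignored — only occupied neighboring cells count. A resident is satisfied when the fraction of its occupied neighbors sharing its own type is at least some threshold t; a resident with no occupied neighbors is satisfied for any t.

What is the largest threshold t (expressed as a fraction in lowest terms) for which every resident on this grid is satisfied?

0/1

(1,1)@ 3/3
(1,2)@ 4/4
(1,4)@ 4/4
(1,5)@ 3/3
(2,1)@ 5/5
(2,2)@ 7/7
(2,3)@ 6/6
(2,4)@ 6/6
(2,5)@ 4/5
(3,1)@ 4/5
(3,2)@ 6/7
(3,3)@ 5/6
(3,5)@ 2/6
(3,6)% 2/4
(4,1)% 0/5
(4,2)@ 6/7
(4,4)% 3/6
(4,5)% 6/7
(4,6)% 4/5
(5,1)@ 4/5
(5,2)@ 6/7
(5,3)@ 4/7
(5,4)% 4/7
(5,5)% 7/8
(5,6)% 4/5
(6,1)@ 3/3
(6,2)@ 5/5
(6,3)@ 3/5
(6,4)% 2/5
(6,5)@ 0/5
(6,6)% 2/3
The smallest same-type fraction is 0/5 at (4,1), which reduces to 0/1. Any threshold above that leaves this resident unsatisfied.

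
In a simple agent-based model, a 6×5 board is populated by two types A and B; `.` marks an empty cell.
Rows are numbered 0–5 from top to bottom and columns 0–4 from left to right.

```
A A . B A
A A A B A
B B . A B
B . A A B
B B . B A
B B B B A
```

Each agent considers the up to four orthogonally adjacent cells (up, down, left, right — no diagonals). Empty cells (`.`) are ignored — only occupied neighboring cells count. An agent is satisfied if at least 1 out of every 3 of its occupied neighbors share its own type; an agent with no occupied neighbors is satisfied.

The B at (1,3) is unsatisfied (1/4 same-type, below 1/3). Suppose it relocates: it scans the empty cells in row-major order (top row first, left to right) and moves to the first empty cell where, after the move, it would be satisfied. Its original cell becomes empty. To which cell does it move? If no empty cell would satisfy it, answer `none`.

(0,2)

Vacating (1,3). Empty cells in order:
  (0,2): 1/3 same-type → satisfied — stop here.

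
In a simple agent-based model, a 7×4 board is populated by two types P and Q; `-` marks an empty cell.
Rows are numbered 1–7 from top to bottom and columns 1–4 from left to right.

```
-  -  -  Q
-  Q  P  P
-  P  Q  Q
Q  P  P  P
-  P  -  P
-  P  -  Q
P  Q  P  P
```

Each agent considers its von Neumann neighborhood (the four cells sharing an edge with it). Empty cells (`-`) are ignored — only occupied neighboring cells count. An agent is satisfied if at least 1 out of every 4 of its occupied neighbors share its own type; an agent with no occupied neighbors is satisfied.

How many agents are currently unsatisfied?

(1,4)Q 0/1 ✗
(2,2)Q 0/2 ✗
(2,3)P 1/3 ✓
(2,4)P 1/3 ✓
(3,2)P 1/3 ✓
(3,3)Q 1/4 ✓
(3,4)Q 1/3 ✓
(4,1)Q 0/1 ✗
(4,2)P 3/4 ✓
(4,3)P 2/3 ✓
(4,4)P 2/3 ✓
(5,2)P 2/2 ✓
(5,4)P 1/2 ✓
(6,2)P 1/2 ✓
(6,4)Q 0/2 ✗
(7,1)P 0/1 ✗
(7,2)Q 0/3 ✗
(7,3)P 1/2 ✓
(7,4)P 1/2 ✓
Unsatisfied: (1,4), (2,2), (4,1), (6,4), (7,1), (7,2) — 6 in total.

6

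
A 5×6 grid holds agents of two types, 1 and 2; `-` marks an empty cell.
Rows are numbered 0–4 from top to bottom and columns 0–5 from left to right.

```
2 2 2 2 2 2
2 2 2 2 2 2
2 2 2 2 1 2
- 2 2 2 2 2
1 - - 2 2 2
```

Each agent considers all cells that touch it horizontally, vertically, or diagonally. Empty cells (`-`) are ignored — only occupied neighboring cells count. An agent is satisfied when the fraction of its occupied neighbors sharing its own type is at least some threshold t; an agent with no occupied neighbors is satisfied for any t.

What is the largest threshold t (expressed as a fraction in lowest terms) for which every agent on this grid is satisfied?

Row 0: (0,0)2 3/3 · (0,1)2 5/5 · (0,2)2 5/5 · (0,3)2 5/5 · (0,4)2 5/5 · (0,5)2 3/3
Row 1: (1,0)2 5/5 · (1,1)2 8/8 · (1,2)2 8/8 · (1,3)2 7/8 · (1,4)2 7/8 · (1,5)2 4/5
Row 2: (2,0)2 4/4 · (2,1)2 7/7 · (2,2)2 8/8 · (2,3)2 7/8 · (2,4)1 0/8 · (2,5)2 4/5
Row 3: (3,1)2 4/5 · (3,2)2 6/6 · (3,3)2 6/7 · (3,4)2 7/8 · (3,5)2 4/5
Row 4: (4,0)1 0/1 · (4,3)2 4/4 · (4,4)2 5/5 · (4,5)2 3/3
The smallest same-type fraction is 0/8 at (2,4), which reduces to 0/1. Any threshold above that leaves this agent unsatisfied.

0/1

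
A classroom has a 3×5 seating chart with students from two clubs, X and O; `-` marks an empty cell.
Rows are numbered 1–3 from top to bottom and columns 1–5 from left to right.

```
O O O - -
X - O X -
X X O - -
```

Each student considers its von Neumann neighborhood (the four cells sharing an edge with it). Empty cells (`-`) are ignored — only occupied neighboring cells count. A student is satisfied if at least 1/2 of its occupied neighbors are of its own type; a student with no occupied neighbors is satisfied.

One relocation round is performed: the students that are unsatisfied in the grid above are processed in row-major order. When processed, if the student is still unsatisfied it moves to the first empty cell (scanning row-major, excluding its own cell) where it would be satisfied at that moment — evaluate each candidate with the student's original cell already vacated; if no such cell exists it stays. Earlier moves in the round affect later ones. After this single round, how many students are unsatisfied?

0

Initially unsatisfied (in order): (2,4).
  (2,4) → (1,5).
Resulting grid:
O O O - X
X - O - -
X X O - -
All satisfied now.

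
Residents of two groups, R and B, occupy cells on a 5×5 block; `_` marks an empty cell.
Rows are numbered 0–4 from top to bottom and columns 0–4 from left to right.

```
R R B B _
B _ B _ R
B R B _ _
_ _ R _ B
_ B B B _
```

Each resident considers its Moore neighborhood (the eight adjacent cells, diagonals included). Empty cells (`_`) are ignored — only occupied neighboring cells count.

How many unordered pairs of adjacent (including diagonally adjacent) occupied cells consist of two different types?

13

Scan each occupied cell's neighbors to the right and below (and the two forward diagonals) so each pair is counted once.
From row 0: 5 unlike of 9 pairs (running 5/9).
From row 1: 2 unlike of 4 pairs (running 7/13).
From row 2: 3 unlike of 4 pairs (running 10/17).
From row 3: 3 unlike of 4 pairs (running 13/21).
From row 4: 0 unlike of 2 pairs (running 13/23).
Total adjacent occupied pairs: 23; unlike-type pairs: 13.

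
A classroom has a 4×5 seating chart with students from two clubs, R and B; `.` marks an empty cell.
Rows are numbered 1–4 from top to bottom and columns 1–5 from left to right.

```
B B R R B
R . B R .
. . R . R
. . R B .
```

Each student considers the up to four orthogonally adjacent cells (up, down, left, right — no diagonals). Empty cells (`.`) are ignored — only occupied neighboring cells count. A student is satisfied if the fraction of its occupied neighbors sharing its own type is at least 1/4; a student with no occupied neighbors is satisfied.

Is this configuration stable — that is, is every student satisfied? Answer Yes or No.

(1,1)B 1/2 satisfied
(1,2)B 1/2 satisfied
(1,3)R 1/3 satisfied
(1,4)R 2/3 satisfied
(1,5)B 0/1 not
(2,1)R 0/1 not
(2,3)B 0/3 not
(2,4)R 1/2 satisfied
(3,3)R 1/2 satisfied
(3,5)R 0/0 satisfied
(4,3)R 1/2 satisfied
(4,4)B 0/1 not
For instance (1,5) has only 0/1 same-type neighbors, below 1/4.

No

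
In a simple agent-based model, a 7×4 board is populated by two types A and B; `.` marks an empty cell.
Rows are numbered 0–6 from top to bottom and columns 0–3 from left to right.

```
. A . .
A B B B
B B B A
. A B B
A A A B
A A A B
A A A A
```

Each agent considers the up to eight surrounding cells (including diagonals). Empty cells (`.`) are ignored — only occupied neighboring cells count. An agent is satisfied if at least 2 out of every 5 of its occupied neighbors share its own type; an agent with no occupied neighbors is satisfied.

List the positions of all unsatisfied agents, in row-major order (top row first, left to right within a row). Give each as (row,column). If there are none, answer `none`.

(0,1), (1,0), (2,3), (5,3)

(0,1)A 1/3 ✗
(1,0)A 1/4 ✗
(1,1)B 4/6 ✓
(1,2)B 4/6 ✓
(1,3)B 2/3 ✓
(2,0)B 2/4 ✓
(2,1)B 5/7 ✓
(2,2)B 6/8 ✓
(2,3)A 0/5 ✗
(3,1)A 3/7 ✓
(3,2)B 4/8 ✓
(3,3)B 3/5 ✓
(4,0)A 4/4 ✓
(4,1)A 6/7 ✓
(4,2)A 4/8 ✓
(4,3)B 3/5 ✓
(5,0)A 5/5 ✓
(5,1)A 8/8 ✓
(5,2)A 6/8 ✓
(5,3)B 1/5 ✗
(6,0)A 3/3 ✓
(6,1)A 5/5 ✓
(6,2)A 4/5 ✓
(6,3)A 2/3 ✓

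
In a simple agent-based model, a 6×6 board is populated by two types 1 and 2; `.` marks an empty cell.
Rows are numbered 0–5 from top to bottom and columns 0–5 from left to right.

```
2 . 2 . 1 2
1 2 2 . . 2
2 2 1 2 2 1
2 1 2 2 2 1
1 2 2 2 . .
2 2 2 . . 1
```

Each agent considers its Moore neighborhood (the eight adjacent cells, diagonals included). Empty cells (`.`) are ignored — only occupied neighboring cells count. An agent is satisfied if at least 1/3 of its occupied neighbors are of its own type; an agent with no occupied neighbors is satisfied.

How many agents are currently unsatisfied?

(0,0)2 1/2 satisfied
(0,2)2 2/2 satisfied
(0,4)1 0/2 not
(0,5)2 1/2 satisfied
(1,0)1 0/4 not
(1,1)2 5/7 satisfied
(1,2)2 4/5 satisfied
(1,5)2 2/4 satisfied
(2,0)2 3/5 satisfied
(2,1)2 5/8 satisfied
(2,2)1 1/7 not
(2,3)2 5/6 satisfied
(2,4)2 4/6 satisfied
(2,5)1 1/4 not
(3,0)2 3/5 satisfied
(3,1)1 2/8 not
(3,2)2 6/8 satisfied
(3,3)2 6/7 satisfied
(3,4)2 4/6 satisfied
(3,5)1 1/3 satisfied
(4,0)1 1/5 not
(4,1)2 6/8 satisfied
(4,2)2 6/7 satisfied
(4,3)2 5/5 satisfied
(5,0)2 2/3 satisfied
(5,1)2 4/5 satisfied
(5,2)2 4/4 satisfied
(5,5)1 0/0 satisfied
Unsatisfied: (0,4), (1,0), (2,2), (2,5), (3,1), (4,0) — 6 in total.

6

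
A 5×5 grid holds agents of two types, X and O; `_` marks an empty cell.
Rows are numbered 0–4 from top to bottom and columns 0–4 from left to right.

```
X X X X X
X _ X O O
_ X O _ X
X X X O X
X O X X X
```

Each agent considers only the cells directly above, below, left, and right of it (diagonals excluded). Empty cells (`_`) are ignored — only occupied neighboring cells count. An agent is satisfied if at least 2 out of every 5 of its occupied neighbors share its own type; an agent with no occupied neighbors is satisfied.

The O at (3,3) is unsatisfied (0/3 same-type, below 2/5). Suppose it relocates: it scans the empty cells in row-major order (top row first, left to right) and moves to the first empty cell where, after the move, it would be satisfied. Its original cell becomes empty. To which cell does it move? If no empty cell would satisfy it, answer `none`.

(2,3)

Vacating (3,3). Empty cells in order:
  (1,1): 0/4 same-type → still unsatisfied.
  (2,0): 0/3 same-type → still unsatisfied.
  (2,3): 2/3 same-type → satisfied — stop here.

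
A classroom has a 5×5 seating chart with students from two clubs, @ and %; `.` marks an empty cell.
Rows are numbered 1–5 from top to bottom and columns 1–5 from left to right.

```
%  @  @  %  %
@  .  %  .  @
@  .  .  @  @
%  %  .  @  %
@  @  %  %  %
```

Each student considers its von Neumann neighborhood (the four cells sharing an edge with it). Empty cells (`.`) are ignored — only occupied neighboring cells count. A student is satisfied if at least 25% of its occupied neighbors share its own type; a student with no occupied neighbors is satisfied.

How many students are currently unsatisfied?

2

(1,1)% 0/2 unhappy
(1,2)@ 1/2 ok
(1,3)@ 1/3 ok
(1,4)% 1/2 ok
(1,5)% 1/2 ok
(2,1)@ 1/2 ok
(2,3)% 0/1 unhappy
(2,5)@ 1/2 ok
(3,1)@ 1/2 ok
(3,4)@ 2/2 ok
(3,5)@ 2/3 ok
(4,1)% 1/3 ok
(4,2)% 1/2 ok
(4,4)@ 1/3 ok
(4,5)% 1/3 ok
(5,1)@ 1/2 ok
(5,2)@ 1/3 ok
(5,3)% 1/2 ok
(5,4)% 2/3 ok
(5,5)% 2/2 ok
Unsatisfied: (1,1), (2,3) — 2 in total.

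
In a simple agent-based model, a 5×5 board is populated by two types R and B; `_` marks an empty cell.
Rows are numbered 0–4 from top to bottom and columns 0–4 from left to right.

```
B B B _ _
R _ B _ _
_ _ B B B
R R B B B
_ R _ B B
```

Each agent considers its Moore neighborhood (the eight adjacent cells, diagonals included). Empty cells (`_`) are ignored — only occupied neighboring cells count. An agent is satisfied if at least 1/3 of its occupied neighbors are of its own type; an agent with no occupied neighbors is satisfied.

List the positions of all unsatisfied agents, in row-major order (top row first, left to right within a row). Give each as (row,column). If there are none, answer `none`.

(0,0)B 1/2 ✓
(0,1)B 3/4 ✓
(0,2)B 2/2 ✓
(1,0)R 0/2 ✗
(1,2)B 4/4 ✓
(2,2)B 4/5 ✓
(2,3)B 6/6 ✓
(2,4)B 3/3 ✓
(3,0)R 2/2 ✓
(3,1)R 2/4 ✓
(3,2)B 4/6 ✓
(3,3)B 7/7 ✓
(3,4)B 5/5 ✓
(4,1)R 2/3 ✓
(4,3)B 4/4 ✓
(4,4)B 3/3 ✓

(1,0)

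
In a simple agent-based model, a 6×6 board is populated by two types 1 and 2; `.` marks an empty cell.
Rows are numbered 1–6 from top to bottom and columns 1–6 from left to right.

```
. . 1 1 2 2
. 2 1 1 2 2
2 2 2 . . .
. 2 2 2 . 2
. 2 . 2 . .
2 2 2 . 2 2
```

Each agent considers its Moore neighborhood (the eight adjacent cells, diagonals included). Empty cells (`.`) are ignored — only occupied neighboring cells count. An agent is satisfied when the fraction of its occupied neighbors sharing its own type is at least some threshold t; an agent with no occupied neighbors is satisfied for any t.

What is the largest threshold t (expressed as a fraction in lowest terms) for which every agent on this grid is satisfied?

1/2

(1,3)1 3/4
(1,4)1 3/5
(1,5)2 3/5
(1,6)2 3/3
(2,2)2 3/5
(2,3)1 3/6
(2,4)1 3/6
(2,5)2 3/5
(2,6)2 3/3
(3,1)2 3/3
(3,2)2 5/6
(3,3)2 5/7
(4,2)2 5/5
(4,3)2 6/6
(4,4)2 3/3
(4,6)2 — no occupied neighbors
(5,2)2 5/5
(5,4)2 4/4
(6,1)2 2/2
(6,2)2 3/3
(6,3)2 3/3
(6,5)2 2/2
(6,6)2 1/1
The smallest same-type fraction is 3/6 at (2,3), which reduces to 1/2. Any threshold above that leaves this agent unsatisfied.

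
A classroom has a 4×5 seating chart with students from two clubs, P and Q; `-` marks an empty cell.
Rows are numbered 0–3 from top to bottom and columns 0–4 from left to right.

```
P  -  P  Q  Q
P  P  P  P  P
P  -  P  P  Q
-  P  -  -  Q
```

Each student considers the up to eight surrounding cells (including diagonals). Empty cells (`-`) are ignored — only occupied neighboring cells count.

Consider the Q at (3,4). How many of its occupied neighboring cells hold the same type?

Occupied neighbors of (3,4): (2,3)=P, (2,4)=Q.
Same type (Q): 1 of 2.

1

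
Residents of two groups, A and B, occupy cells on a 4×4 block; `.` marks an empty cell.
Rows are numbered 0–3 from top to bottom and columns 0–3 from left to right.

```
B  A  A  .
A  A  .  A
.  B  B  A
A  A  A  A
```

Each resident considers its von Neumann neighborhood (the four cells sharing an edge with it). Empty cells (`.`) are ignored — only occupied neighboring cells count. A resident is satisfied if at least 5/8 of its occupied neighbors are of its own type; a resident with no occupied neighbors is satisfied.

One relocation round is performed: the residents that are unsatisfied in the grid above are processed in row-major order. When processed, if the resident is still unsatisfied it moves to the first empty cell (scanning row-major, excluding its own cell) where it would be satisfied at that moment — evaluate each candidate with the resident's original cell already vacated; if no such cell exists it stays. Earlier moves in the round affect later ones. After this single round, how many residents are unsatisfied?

Initially unsatisfied (in order): (0,0), (1,0), (2,1), (2,2).
  (0,0): no empty cell satisfies it; stays.
  (1,0) → (0,3).
  (2,1): no empty cell satisfies it; stays.
  (2,2): no empty cell satisfies it; stays.
Resulting grid:
B A A A
. A . A
. B B A
A A A A
Unsatisfied now: (0,0), (1,1), (2,1), (2,2).

4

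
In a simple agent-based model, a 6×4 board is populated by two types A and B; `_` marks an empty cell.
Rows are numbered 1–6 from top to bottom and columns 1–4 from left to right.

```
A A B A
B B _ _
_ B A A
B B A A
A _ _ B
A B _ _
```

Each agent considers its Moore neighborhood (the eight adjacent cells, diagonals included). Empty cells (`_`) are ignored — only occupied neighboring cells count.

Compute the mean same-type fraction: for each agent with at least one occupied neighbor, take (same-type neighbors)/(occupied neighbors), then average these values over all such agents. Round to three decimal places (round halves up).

0.421

Row 1: (1,1)A 1/3 · (1,2)A 1/4 · (1,3)B 1/3 · (1,4)A 0/1
Row 2: (2,1)B 2/4 · (2,2)B 3/6
Row 3: (3,2)B 4/6 · (3,3)A 3/6 · (3,4)A 3/3
Row 4: (4,1)B 2/3 · (4,2)B 2/5 · (4,3)A 3/6 · (4,4)A 3/4
Row 5: (5,1)A 1/4 · (5,4)B 0/2
Row 6: (6,1)A 1/2 · (6,2)B 0/2
Sum over 17 agents: 1/3 + 1/4 + 1/3 + 0/1 + 2/4 + 3/6 + 4/6 + 3/6 + 3/3 + 2/3 + 2/5 + 3/6 + 3/4 + 1/4 + 0/2 + 1/2 + 0/2 = 143/20; mean = 143/20 ÷ 17 = 143/340 = 0.420588… → 0.421.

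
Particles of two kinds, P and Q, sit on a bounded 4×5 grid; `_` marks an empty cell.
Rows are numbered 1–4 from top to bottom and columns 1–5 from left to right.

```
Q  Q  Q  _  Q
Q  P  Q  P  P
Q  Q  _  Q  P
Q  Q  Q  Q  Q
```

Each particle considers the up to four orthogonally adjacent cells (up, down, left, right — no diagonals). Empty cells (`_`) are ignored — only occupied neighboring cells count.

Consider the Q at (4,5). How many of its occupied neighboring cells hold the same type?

Occupied neighbors of (4,5): (3,5)=P, (4,4)=Q.
Same type (Q): 1 of 2.

1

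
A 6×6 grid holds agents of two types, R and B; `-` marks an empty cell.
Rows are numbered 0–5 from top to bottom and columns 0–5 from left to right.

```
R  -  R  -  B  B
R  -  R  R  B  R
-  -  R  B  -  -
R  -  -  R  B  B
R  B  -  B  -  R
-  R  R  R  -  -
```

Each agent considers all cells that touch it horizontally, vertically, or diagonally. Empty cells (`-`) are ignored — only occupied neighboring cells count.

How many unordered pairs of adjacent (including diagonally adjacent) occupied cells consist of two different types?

Scan each occupied cell's neighbors to the right and below (and the two forward diagonals) so each pair is counted once.
From row 0: 3 unlike of 9 pairs (running 3/9).
From row 1: 4 unlike of 8 pairs (running 7/17).
From row 2: 2 unlike of 4 pairs (running 9/21).
From row 3: 5 unlike of 8 pairs (running 14/29).
From row 4: 5 unlike of 6 pairs (running 19/35).
From row 5: 0 unlike of 2 pairs (running 19/37).
Total adjacent occupied pairs: 37; unlike-type pairs: 19.

19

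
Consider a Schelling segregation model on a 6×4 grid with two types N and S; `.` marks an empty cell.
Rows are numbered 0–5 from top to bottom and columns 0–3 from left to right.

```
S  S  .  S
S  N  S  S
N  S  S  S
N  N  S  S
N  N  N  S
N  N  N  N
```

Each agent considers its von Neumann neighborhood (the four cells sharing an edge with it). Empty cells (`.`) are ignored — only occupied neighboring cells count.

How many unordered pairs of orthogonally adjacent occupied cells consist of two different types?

Scan each occupied cell's neighbors to the right and below so each pair is counted once.
From row 0: 1 unlike of 4 pairs (running 1/4).
From row 1: 4 unlike of 7 pairs (running 5/11).
From row 2: 2 unlike of 7 pairs (running 7/18).
From row 3: 2 unlike of 7 pairs (running 9/25).
From row 4: 2 unlike of 7 pairs (running 11/32).
From row 5: 0 unlike of 3 pairs (running 11/35).
Total adjacent occupied pairs: 35; unlike-type pairs: 11.

11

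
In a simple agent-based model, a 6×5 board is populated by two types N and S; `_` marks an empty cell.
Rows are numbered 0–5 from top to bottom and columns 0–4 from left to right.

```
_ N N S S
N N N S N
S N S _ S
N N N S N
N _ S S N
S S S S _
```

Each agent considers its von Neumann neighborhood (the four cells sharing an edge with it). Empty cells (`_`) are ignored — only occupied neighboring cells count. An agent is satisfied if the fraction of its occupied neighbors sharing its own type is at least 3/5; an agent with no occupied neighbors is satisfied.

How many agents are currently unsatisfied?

(0,1)N 2/2 ok
(0,2)N 2/3 ok
(0,3)S 2/3 ok
(0,4)S 1/2 unhappy
(1,0)N 1/2 unhappy
(1,1)N 4/4 ok
(1,2)N 2/4 unhappy
(1,3)S 1/3 unhappy
(1,4)N 0/3 unhappy
(2,0)S 0/3 unhappy
(2,1)N 2/4 unhappy
(2,2)S 0/3 unhappy
(2,4)S 0/2 unhappy
(3,0)N 2/3 ok
(3,1)N 3/3 ok
(3,2)N 1/4 unhappy
(3,3)S 1/3 unhappy
(3,4)N 1/3 unhappy
(4,0)N 1/2 unhappy
(4,2)S 2/3 ok
(4,3)S 3/4 ok
(4,4)N 1/2 unhappy
(5,0)S 1/2 unhappy
(5,1)S 2/2 ok
(5,2)S 3/3 ok
(5,3)S 2/2 ok
Unsatisfied: (0,4), (1,0), (1,2), (1,3), (1,4), (2,0), (2,1), (2,2), (2,4), (3,2), (3,3), (3,4), (4,0), (4,4), (5,0) — 15 in total.

15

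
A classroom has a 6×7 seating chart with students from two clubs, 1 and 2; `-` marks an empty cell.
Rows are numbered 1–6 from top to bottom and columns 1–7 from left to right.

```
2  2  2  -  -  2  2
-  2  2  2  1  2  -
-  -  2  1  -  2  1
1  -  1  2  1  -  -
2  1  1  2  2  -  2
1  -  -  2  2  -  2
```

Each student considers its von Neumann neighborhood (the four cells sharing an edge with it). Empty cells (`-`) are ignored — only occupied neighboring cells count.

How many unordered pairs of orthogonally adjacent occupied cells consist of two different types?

Scan each occupied cell's neighbors to the right and below so each pair is counted once.
From row 1: 0 unlike of 6 pairs (running 0/6).
From row 2: 3 unlike of 7 pairs (running 3/13).
From row 3: 4 unlike of 4 pairs (running 7/17).
From row 4: 4 unlike of 6 pairs (running 11/23).
From row 5: 3 unlike of 8 pairs (running 14/31).
From row 6: 0 unlike of 1 pairs (running 14/32).
Total adjacent occupied pairs: 32; unlike-type pairs: 14.

14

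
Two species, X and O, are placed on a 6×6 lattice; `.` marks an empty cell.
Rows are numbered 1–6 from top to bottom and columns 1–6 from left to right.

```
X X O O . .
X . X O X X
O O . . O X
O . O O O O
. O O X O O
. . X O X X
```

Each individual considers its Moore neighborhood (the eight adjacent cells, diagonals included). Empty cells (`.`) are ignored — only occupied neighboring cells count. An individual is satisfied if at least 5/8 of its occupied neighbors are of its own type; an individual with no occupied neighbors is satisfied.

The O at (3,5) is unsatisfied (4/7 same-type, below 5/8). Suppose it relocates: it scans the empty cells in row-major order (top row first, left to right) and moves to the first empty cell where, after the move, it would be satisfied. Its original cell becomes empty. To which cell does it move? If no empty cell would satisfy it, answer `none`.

(3,3)

Vacating (3,5). Empty cells in order:
  (1,5): 2/4 same-type → still unsatisfied.
  (1,6): 0/2 same-type → still unsatisfied.
  (2,2): 3/7 same-type → still unsatisfied.
  (3,3): 4/5 same-type → satisfied — stop here.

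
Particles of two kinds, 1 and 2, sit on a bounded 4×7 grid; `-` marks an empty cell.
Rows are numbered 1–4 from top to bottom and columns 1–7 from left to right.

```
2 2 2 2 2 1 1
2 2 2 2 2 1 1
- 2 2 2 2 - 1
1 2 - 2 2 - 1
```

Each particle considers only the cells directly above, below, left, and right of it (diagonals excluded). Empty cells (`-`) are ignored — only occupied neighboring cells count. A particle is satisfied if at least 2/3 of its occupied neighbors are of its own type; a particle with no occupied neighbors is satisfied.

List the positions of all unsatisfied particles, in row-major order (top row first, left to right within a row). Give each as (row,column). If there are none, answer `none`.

(1,1)2 2/2 satisfied
(1,2)2 3/3 satisfied
(1,3)2 3/3 satisfied
(1,4)2 3/3 satisfied
(1,5)2 2/3 satisfied
(1,6)1 2/3 satisfied
(1,7)1 2/2 satisfied
(2,1)2 2/2 satisfied
(2,2)2 4/4 satisfied
(2,3)2 4/4 satisfied
(2,4)2 4/4 satisfied
(2,5)2 3/4 satisfied
(2,6)1 2/3 satisfied
(2,7)1 3/3 satisfied
(3,2)2 3/3 satisfied
(3,3)2 3/3 satisfied
(3,4)2 4/4 satisfied
(3,5)2 3/3 satisfied
(3,7)1 2/2 satisfied
(4,1)1 0/1 not
(4,2)2 1/2 not
(4,4)2 2/2 satisfied
(4,5)2 2/2 satisfied
(4,7)1 1/1 satisfied

(4,1), (4,2)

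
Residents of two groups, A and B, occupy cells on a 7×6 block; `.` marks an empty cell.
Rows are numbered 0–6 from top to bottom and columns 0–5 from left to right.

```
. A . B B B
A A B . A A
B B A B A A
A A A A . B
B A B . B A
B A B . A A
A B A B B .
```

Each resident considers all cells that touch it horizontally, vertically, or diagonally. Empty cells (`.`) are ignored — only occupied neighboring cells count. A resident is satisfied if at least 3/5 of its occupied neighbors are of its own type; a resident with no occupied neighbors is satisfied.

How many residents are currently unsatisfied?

30

Row 0: (0,1)A 2/3 ok · (0,3)B 2/3 ok · (0,4)B 2/4 unhappy · (0,5)B 1/3 unhappy
Row 1: (1,0)A 2/4 unhappy · (1,1)A 3/6 unhappy · (1,2)B 3/6 unhappy · (1,4)A 3/7 unhappy · (1,5)A 3/5 ok
Row 2: (2,0)B 1/5 unhappy · (2,1)B 2/8 unhappy · (2,2)A 4/7 unhappy · (2,3)B 1/6 unhappy · (2,4)A 4/6 ok · (2,5)A 3/4 ok
Row 3: (3,0)A 2/5 unhappy · (3,1)A 4/8 unhappy · (3,2)A 4/7 unhappy · (3,3)A 3/6 unhappy · (3,5)B 1/4 unhappy
Row 4: (4,0)B 1/5 unhappy · (4,1)A 4/8 unhappy · (4,2)B 1/6 unhappy · (4,4)B 1/5 unhappy · (4,5)A 2/4 unhappy
Row 5: (5,0)B 2/5 unhappy · (5,1)A 3/8 unhappy · (5,2)B 3/6 unhappy · (5,4)A 2/5 unhappy · (5,5)A 2/4 unhappy
Row 6: (6,0)A 1/3 unhappy · (6,1)B 2/5 unhappy · (6,2)A 1/4 unhappy · (6,3)B 2/4 unhappy · (6,4)B 1/3 unhappy
Unsatisfied: (0,4), (0,5), (1,0), (1,1), (1,2), (1,4), (2,0), (2,1), (2,2), (2,3), (3,0), (3,1), (3,2), (3,3), (3,5), (4,0), (4,1), (4,2), (4,4), (4,5), (5,0), (5,1), (5,2), (5,4), (5,5), (6,0), (6,1), (6,2), (6,3), (6,4) — 30 in total.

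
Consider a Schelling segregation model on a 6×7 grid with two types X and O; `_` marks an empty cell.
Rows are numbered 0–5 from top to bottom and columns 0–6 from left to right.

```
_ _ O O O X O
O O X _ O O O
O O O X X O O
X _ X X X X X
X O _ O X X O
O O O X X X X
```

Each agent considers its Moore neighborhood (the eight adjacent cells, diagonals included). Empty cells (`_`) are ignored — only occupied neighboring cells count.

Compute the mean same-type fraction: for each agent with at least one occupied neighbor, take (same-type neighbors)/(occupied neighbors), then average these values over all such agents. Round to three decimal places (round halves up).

(0,2)O 2/3
(0,3)O 3/4
(0,4)O 3/4
(0,5)X 0/5
(0,6)O 2/3
(1,0)O 3/3
(1,1)O 5/6
(1,2)X 1/6
(1,4)O 4/7
(1,5)O 6/8
(1,6)O 4/5
(2,0)O 3/4
(2,1)O 4/7
(2,2)O 2/6
(2,3)X 5/7
(2,4)X 4/7
(2,5)O 4/8
(2,6)O 3/5
(3,0)X 1/4
(3,2)X 2/6
(3,3)X 5/7
(3,4)X 6/8
(3,5)X 5/8
(3,6)X 2/5
(4,0)X 1/4
(4,1)O 3/6
(4,3)O 1/7
(4,4)X 7/8
(4,5)X 7/8
(4,6)O 0/5
(5,0)O 2/3
(5,1)O 3/4
(5,2)O 3/4
(5,3)X 2/4
(5,4)X 4/5
(5,5)X 4/5
(5,6)X 2/3
Sum over 37 agents: 2/3 + 3/4 + 3/4 + 0/5 + 2/3 + 3/3 + 5/6 + 1/6 + 4/7 + 6/8 + 4/5 + 3/4 + 4/7 + 2/6 + 5/7 + 4/7 + 4/8 + 3/5 + 1/4 + 2/6 + 5/7 + 6/8 + 5/8 + 2/5 + 1/4 + 3/6 + 1/7 + 7/8 + 7/8 + 0/5 + 2/3 + 3/4 + 3/4 + 2/4 + 4/5 + 4/5 + 2/3 = 18181/840; mean = 18181/840 ÷ 37 = 18181/31080 = 0.584974… → 0.585.

0.585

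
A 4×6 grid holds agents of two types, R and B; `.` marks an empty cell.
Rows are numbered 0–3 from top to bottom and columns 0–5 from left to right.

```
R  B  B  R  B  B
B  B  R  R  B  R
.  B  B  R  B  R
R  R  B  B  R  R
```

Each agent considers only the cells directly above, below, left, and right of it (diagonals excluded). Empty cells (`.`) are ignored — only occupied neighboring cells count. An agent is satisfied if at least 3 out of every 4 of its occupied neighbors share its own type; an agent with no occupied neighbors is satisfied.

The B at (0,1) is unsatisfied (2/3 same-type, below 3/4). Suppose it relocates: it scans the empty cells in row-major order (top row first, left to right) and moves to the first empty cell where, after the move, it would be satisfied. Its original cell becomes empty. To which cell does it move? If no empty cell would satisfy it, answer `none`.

none

Vacating (0,1). Empty cells in order:
  (2,0): 2/3 same-type → still unsatisfied.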